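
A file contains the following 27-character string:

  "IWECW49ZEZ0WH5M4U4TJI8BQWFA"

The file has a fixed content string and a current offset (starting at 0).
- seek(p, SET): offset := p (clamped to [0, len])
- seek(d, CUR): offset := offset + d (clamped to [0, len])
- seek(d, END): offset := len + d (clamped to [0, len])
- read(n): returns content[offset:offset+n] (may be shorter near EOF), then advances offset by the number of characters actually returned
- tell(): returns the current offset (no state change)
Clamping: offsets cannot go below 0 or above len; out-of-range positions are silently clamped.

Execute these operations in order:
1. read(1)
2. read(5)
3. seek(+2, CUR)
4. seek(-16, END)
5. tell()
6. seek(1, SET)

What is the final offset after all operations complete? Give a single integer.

After 1 (read(1)): returned 'I', offset=1
After 2 (read(5)): returned 'WECW4', offset=6
After 3 (seek(+2, CUR)): offset=8
After 4 (seek(-16, END)): offset=11
After 5 (tell()): offset=11
After 6 (seek(1, SET)): offset=1

Answer: 1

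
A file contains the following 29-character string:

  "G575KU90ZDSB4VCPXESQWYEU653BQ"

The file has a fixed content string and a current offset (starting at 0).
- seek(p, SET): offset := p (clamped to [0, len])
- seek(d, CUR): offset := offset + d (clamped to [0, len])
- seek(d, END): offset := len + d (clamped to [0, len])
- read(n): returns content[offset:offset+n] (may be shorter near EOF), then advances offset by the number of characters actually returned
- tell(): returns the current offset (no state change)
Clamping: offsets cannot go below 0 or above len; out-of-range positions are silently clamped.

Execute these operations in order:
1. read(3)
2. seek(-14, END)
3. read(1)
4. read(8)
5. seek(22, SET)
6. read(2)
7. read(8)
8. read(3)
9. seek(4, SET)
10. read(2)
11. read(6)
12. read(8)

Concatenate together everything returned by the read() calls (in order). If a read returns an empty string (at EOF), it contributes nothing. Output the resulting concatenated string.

After 1 (read(3)): returned 'G57', offset=3
After 2 (seek(-14, END)): offset=15
After 3 (read(1)): returned 'P', offset=16
After 4 (read(8)): returned 'XESQWYEU', offset=24
After 5 (seek(22, SET)): offset=22
After 6 (read(2)): returned 'EU', offset=24
After 7 (read(8)): returned '653BQ', offset=29
After 8 (read(3)): returned '', offset=29
After 9 (seek(4, SET)): offset=4
After 10 (read(2)): returned 'KU', offset=6
After 11 (read(6)): returned '90ZDSB', offset=12
After 12 (read(8)): returned '4VCPXESQ', offset=20

Answer: G57PXESQWYEUEU653BQKU90ZDSB4VCPXESQ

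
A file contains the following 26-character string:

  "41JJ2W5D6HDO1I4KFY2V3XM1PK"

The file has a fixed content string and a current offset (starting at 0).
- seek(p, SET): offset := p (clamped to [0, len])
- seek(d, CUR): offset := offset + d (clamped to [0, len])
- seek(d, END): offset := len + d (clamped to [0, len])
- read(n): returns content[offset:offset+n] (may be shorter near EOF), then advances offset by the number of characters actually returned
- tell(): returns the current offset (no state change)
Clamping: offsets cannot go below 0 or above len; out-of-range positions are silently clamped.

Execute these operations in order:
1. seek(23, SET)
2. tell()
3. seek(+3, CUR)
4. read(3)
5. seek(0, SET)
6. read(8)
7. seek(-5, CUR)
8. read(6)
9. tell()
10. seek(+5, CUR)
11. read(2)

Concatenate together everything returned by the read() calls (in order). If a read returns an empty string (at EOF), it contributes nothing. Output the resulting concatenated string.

Answer: 41JJ2W5DJ2W5D64K

Derivation:
After 1 (seek(23, SET)): offset=23
After 2 (tell()): offset=23
After 3 (seek(+3, CUR)): offset=26
After 4 (read(3)): returned '', offset=26
After 5 (seek(0, SET)): offset=0
After 6 (read(8)): returned '41JJ2W5D', offset=8
After 7 (seek(-5, CUR)): offset=3
After 8 (read(6)): returned 'J2W5D6', offset=9
After 9 (tell()): offset=9
After 10 (seek(+5, CUR)): offset=14
After 11 (read(2)): returned '4K', offset=16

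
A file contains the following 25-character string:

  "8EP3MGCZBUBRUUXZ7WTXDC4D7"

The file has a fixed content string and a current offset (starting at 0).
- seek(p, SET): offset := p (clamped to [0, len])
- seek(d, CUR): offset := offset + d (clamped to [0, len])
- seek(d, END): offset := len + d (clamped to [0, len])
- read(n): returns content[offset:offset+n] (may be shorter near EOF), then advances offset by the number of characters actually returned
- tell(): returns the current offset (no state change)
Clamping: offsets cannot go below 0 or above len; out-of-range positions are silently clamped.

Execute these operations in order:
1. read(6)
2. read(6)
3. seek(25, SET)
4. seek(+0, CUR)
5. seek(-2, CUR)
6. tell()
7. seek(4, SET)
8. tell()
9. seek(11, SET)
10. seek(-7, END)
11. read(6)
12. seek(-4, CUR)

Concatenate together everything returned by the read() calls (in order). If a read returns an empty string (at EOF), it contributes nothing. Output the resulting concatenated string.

After 1 (read(6)): returned '8EP3MG', offset=6
After 2 (read(6)): returned 'CZBUBR', offset=12
After 3 (seek(25, SET)): offset=25
After 4 (seek(+0, CUR)): offset=25
After 5 (seek(-2, CUR)): offset=23
After 6 (tell()): offset=23
After 7 (seek(4, SET)): offset=4
After 8 (tell()): offset=4
After 9 (seek(11, SET)): offset=11
After 10 (seek(-7, END)): offset=18
After 11 (read(6)): returned 'TXDC4D', offset=24
After 12 (seek(-4, CUR)): offset=20

Answer: 8EP3MGCZBUBRTXDC4D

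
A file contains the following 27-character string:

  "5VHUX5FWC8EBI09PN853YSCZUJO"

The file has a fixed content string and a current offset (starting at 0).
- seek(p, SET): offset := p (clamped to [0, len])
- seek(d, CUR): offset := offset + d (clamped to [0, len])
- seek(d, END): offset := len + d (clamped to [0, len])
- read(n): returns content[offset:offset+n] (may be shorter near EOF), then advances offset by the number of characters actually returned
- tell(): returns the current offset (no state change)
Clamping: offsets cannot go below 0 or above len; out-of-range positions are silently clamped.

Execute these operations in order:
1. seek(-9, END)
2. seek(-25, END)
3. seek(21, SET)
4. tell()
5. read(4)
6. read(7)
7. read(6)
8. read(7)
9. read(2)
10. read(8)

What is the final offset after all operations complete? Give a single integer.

After 1 (seek(-9, END)): offset=18
After 2 (seek(-25, END)): offset=2
After 3 (seek(21, SET)): offset=21
After 4 (tell()): offset=21
After 5 (read(4)): returned 'SCZU', offset=25
After 6 (read(7)): returned 'JO', offset=27
After 7 (read(6)): returned '', offset=27
After 8 (read(7)): returned '', offset=27
After 9 (read(2)): returned '', offset=27
After 10 (read(8)): returned '', offset=27

Answer: 27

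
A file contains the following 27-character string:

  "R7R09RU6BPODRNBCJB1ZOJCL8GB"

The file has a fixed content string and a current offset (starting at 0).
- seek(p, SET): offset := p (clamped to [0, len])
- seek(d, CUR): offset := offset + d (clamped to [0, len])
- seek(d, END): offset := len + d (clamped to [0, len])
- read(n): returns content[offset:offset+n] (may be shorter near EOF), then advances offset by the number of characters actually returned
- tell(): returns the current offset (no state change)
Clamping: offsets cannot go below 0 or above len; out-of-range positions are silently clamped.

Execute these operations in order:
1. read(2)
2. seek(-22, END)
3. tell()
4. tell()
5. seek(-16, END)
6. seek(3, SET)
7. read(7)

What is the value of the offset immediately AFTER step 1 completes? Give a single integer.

Answer: 2

Derivation:
After 1 (read(2)): returned 'R7', offset=2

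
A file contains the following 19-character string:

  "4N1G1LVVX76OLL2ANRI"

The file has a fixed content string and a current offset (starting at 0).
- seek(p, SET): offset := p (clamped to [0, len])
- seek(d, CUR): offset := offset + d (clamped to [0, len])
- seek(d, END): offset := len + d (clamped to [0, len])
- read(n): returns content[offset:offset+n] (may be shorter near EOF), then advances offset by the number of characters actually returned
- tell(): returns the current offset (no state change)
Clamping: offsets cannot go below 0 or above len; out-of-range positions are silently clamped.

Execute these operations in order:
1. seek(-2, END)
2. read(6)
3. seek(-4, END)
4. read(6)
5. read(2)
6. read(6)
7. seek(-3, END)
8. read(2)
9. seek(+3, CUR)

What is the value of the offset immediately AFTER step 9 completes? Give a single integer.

After 1 (seek(-2, END)): offset=17
After 2 (read(6)): returned 'RI', offset=19
After 3 (seek(-4, END)): offset=15
After 4 (read(6)): returned 'ANRI', offset=19
After 5 (read(2)): returned '', offset=19
After 6 (read(6)): returned '', offset=19
After 7 (seek(-3, END)): offset=16
After 8 (read(2)): returned 'NR', offset=18
After 9 (seek(+3, CUR)): offset=19

Answer: 19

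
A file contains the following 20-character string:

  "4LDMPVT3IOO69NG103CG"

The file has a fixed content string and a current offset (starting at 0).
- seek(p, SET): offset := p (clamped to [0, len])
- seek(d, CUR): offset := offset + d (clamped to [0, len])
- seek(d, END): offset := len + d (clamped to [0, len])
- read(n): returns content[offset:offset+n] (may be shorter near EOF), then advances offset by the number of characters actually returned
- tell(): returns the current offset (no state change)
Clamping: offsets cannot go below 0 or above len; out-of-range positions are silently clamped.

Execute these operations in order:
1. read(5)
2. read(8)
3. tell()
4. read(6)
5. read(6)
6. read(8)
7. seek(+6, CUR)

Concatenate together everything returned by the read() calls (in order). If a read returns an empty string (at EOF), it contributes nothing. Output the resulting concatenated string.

Answer: 4LDMPVT3IOO69NG103CG

Derivation:
After 1 (read(5)): returned '4LDMP', offset=5
After 2 (read(8)): returned 'VT3IOO69', offset=13
After 3 (tell()): offset=13
After 4 (read(6)): returned 'NG103C', offset=19
After 5 (read(6)): returned 'G', offset=20
After 6 (read(8)): returned '', offset=20
After 7 (seek(+6, CUR)): offset=20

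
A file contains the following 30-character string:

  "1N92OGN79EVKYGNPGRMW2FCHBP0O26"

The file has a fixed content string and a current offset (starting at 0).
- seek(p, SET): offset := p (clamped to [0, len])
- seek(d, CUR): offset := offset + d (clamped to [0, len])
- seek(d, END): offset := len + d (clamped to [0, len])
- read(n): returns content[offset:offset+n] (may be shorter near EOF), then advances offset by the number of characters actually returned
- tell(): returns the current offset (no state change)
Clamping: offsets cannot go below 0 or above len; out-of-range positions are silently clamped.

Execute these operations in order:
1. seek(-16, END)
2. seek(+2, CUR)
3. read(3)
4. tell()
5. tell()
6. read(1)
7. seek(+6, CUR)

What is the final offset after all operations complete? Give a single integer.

Answer: 26

Derivation:
After 1 (seek(-16, END)): offset=14
After 2 (seek(+2, CUR)): offset=16
After 3 (read(3)): returned 'GRM', offset=19
After 4 (tell()): offset=19
After 5 (tell()): offset=19
After 6 (read(1)): returned 'W', offset=20
After 7 (seek(+6, CUR)): offset=26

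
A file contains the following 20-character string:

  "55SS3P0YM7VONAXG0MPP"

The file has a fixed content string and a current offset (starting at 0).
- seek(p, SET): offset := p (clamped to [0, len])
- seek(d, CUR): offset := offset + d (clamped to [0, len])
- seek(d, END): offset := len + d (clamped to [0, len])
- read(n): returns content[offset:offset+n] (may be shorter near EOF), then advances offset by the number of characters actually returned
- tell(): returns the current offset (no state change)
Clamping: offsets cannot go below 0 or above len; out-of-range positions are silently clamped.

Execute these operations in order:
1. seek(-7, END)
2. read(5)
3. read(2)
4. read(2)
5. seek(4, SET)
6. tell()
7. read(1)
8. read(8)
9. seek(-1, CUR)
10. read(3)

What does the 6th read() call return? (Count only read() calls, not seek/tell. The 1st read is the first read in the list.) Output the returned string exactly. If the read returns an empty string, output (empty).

After 1 (seek(-7, END)): offset=13
After 2 (read(5)): returned 'AXG0M', offset=18
After 3 (read(2)): returned 'PP', offset=20
After 4 (read(2)): returned '', offset=20
After 5 (seek(4, SET)): offset=4
After 6 (tell()): offset=4
After 7 (read(1)): returned '3', offset=5
After 8 (read(8)): returned 'P0YM7VON', offset=13
After 9 (seek(-1, CUR)): offset=12
After 10 (read(3)): returned 'NAX', offset=15

Answer: NAX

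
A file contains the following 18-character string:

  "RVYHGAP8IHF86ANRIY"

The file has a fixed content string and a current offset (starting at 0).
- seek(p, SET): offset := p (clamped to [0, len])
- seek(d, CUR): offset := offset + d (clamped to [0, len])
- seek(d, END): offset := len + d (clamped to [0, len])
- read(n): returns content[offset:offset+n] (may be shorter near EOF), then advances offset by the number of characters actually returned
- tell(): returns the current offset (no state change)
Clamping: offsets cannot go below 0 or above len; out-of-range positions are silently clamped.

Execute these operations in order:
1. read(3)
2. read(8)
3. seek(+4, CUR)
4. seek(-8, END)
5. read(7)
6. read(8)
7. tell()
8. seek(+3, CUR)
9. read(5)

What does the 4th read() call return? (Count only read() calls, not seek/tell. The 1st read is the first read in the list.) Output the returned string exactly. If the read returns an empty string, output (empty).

Answer: Y

Derivation:
After 1 (read(3)): returned 'RVY', offset=3
After 2 (read(8)): returned 'HGAP8IHF', offset=11
After 3 (seek(+4, CUR)): offset=15
After 4 (seek(-8, END)): offset=10
After 5 (read(7)): returned 'F86ANRI', offset=17
After 6 (read(8)): returned 'Y', offset=18
After 7 (tell()): offset=18
After 8 (seek(+3, CUR)): offset=18
After 9 (read(5)): returned '', offset=18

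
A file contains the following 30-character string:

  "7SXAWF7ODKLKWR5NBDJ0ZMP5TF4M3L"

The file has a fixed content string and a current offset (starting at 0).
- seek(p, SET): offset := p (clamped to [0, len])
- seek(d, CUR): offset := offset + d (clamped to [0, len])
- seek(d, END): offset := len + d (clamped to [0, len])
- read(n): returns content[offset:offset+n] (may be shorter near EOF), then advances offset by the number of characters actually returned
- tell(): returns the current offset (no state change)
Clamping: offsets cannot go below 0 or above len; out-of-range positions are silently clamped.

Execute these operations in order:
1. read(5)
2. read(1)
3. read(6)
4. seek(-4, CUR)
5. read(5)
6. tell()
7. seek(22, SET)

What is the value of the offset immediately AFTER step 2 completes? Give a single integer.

After 1 (read(5)): returned '7SXAW', offset=5
After 2 (read(1)): returned 'F', offset=6

Answer: 6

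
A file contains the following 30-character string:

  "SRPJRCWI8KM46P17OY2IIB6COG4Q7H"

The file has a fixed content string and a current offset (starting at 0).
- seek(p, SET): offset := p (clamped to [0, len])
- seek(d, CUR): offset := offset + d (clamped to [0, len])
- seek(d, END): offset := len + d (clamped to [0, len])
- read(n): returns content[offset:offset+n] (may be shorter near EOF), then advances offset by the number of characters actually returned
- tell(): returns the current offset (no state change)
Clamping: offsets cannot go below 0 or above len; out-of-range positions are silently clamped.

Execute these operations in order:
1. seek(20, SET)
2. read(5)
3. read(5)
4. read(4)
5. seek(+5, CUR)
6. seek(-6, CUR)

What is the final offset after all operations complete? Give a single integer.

Answer: 24

Derivation:
After 1 (seek(20, SET)): offset=20
After 2 (read(5)): returned 'IB6CO', offset=25
After 3 (read(5)): returned 'G4Q7H', offset=30
After 4 (read(4)): returned '', offset=30
After 5 (seek(+5, CUR)): offset=30
After 6 (seek(-6, CUR)): offset=24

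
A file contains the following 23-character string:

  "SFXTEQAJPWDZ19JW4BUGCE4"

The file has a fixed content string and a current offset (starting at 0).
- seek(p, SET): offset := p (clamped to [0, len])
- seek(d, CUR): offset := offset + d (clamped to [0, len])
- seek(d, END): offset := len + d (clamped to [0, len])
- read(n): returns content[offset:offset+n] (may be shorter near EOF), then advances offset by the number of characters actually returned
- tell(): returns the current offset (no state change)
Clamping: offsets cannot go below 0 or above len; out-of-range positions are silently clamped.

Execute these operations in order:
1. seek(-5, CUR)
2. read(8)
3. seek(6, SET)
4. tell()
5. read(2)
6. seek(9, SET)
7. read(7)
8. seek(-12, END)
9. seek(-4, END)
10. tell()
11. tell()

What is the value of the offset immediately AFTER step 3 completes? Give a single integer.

After 1 (seek(-5, CUR)): offset=0
After 2 (read(8)): returned 'SFXTEQAJ', offset=8
After 3 (seek(6, SET)): offset=6

Answer: 6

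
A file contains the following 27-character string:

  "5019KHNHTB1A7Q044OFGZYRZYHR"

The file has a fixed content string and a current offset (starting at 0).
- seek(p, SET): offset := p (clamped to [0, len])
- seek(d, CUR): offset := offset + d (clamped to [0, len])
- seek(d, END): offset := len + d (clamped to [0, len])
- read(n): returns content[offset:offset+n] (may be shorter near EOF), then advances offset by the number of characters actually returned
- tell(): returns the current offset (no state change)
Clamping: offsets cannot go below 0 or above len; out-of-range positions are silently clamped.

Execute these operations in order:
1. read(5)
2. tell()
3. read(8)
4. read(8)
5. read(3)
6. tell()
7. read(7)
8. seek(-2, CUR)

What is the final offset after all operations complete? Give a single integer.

After 1 (read(5)): returned '5019K', offset=5
After 2 (tell()): offset=5
After 3 (read(8)): returned 'HNHTB1A7', offset=13
After 4 (read(8)): returned 'Q044OFGZ', offset=21
After 5 (read(3)): returned 'YRZ', offset=24
After 6 (tell()): offset=24
After 7 (read(7)): returned 'YHR', offset=27
After 8 (seek(-2, CUR)): offset=25

Answer: 25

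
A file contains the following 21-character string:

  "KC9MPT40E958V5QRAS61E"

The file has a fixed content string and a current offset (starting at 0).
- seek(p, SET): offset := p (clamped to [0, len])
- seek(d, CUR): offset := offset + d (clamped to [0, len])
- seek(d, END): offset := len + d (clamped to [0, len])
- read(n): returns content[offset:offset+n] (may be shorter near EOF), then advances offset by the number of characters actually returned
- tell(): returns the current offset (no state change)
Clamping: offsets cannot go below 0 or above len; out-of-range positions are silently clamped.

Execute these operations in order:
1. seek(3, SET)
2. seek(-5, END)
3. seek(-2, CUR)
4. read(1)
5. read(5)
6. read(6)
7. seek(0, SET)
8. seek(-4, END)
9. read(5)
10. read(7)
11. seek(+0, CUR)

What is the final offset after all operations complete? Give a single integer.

Answer: 21

Derivation:
After 1 (seek(3, SET)): offset=3
After 2 (seek(-5, END)): offset=16
After 3 (seek(-2, CUR)): offset=14
After 4 (read(1)): returned 'Q', offset=15
After 5 (read(5)): returned 'RAS61', offset=20
After 6 (read(6)): returned 'E', offset=21
After 7 (seek(0, SET)): offset=0
After 8 (seek(-4, END)): offset=17
After 9 (read(5)): returned 'S61E', offset=21
After 10 (read(7)): returned '', offset=21
After 11 (seek(+0, CUR)): offset=21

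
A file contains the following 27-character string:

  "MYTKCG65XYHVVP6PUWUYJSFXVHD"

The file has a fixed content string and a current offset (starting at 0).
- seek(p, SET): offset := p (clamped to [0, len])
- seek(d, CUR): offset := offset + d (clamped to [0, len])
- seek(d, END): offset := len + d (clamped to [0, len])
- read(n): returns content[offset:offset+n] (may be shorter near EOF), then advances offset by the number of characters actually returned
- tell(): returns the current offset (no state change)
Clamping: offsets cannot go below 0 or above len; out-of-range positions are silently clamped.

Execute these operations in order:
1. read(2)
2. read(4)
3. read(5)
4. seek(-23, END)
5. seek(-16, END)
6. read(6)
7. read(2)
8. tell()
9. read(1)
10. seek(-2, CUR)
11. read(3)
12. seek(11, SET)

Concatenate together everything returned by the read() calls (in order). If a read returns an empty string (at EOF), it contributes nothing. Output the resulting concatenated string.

After 1 (read(2)): returned 'MY', offset=2
After 2 (read(4)): returned 'TKCG', offset=6
After 3 (read(5)): returned '65XYH', offset=11
After 4 (seek(-23, END)): offset=4
After 5 (seek(-16, END)): offset=11
After 6 (read(6)): returned 'VVP6PU', offset=17
After 7 (read(2)): returned 'WU', offset=19
After 8 (tell()): offset=19
After 9 (read(1)): returned 'Y', offset=20
After 10 (seek(-2, CUR)): offset=18
After 11 (read(3)): returned 'UYJ', offset=21
After 12 (seek(11, SET)): offset=11

Answer: MYTKCG65XYHVVP6PUWUYUYJ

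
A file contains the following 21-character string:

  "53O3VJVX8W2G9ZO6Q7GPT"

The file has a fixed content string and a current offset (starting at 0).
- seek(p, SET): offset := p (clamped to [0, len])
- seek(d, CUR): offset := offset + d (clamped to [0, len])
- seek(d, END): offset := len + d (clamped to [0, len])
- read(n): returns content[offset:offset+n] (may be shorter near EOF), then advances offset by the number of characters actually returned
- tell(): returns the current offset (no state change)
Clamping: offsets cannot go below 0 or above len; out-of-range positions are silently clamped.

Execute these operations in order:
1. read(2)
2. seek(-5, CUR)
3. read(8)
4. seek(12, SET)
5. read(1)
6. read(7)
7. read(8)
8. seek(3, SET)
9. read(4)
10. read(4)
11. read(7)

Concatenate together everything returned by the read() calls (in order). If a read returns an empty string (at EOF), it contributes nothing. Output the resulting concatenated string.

After 1 (read(2)): returned '53', offset=2
After 2 (seek(-5, CUR)): offset=0
After 3 (read(8)): returned '53O3VJVX', offset=8
After 4 (seek(12, SET)): offset=12
After 5 (read(1)): returned '9', offset=13
After 6 (read(7)): returned 'ZO6Q7GP', offset=20
After 7 (read(8)): returned 'T', offset=21
After 8 (seek(3, SET)): offset=3
After 9 (read(4)): returned '3VJV', offset=7
After 10 (read(4)): returned 'X8W2', offset=11
After 11 (read(7)): returned 'G9ZO6Q7', offset=18

Answer: 5353O3VJVX9ZO6Q7GPT3VJVX8W2G9ZO6Q7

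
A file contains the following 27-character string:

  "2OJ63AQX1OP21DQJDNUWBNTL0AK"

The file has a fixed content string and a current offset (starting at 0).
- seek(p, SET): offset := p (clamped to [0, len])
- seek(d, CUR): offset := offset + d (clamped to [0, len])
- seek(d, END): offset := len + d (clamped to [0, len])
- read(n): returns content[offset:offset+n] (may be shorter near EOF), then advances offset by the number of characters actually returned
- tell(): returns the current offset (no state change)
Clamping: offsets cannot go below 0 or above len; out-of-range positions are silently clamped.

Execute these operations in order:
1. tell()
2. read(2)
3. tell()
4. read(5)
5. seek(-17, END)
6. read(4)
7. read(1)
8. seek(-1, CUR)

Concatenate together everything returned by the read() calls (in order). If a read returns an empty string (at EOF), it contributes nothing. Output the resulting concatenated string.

Answer: 2OJ63AQP21DQ

Derivation:
After 1 (tell()): offset=0
After 2 (read(2)): returned '2O', offset=2
After 3 (tell()): offset=2
After 4 (read(5)): returned 'J63AQ', offset=7
After 5 (seek(-17, END)): offset=10
After 6 (read(4)): returned 'P21D', offset=14
After 7 (read(1)): returned 'Q', offset=15
After 8 (seek(-1, CUR)): offset=14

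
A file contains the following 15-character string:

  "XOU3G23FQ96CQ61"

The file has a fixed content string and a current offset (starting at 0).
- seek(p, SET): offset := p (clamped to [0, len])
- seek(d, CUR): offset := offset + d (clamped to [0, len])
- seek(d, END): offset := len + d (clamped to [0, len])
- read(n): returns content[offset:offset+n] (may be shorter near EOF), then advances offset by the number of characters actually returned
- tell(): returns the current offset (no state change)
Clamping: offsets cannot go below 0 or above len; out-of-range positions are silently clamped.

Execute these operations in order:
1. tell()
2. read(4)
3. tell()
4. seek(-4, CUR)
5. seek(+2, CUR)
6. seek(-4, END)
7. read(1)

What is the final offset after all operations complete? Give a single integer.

After 1 (tell()): offset=0
After 2 (read(4)): returned 'XOU3', offset=4
After 3 (tell()): offset=4
After 4 (seek(-4, CUR)): offset=0
After 5 (seek(+2, CUR)): offset=2
After 6 (seek(-4, END)): offset=11
After 7 (read(1)): returned 'C', offset=12

Answer: 12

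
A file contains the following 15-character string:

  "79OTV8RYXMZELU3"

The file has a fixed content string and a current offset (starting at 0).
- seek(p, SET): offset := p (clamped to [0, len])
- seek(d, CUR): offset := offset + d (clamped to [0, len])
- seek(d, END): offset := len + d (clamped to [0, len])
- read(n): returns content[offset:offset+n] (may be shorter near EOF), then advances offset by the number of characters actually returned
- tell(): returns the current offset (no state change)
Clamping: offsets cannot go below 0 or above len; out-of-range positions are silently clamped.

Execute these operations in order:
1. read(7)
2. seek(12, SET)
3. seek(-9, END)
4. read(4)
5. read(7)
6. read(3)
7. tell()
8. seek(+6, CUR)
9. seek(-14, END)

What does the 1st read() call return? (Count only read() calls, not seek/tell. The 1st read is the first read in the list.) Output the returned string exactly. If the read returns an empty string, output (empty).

After 1 (read(7)): returned '79OTV8R', offset=7
After 2 (seek(12, SET)): offset=12
After 3 (seek(-9, END)): offset=6
After 4 (read(4)): returned 'RYXM', offset=10
After 5 (read(7)): returned 'ZELU3', offset=15
After 6 (read(3)): returned '', offset=15
After 7 (tell()): offset=15
After 8 (seek(+6, CUR)): offset=15
After 9 (seek(-14, END)): offset=1

Answer: 79OTV8R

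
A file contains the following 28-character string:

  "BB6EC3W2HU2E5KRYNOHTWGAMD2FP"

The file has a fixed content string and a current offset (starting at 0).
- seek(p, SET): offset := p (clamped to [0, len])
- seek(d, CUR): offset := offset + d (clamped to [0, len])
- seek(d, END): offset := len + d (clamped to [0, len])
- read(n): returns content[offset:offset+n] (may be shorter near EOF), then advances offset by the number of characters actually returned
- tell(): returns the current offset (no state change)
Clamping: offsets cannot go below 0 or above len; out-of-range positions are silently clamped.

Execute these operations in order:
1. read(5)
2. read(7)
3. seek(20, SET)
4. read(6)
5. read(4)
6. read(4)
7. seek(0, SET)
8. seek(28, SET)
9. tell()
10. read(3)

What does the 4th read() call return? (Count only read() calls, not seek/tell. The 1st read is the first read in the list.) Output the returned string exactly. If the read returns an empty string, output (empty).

After 1 (read(5)): returned 'BB6EC', offset=5
After 2 (read(7)): returned '3W2HU2E', offset=12
After 3 (seek(20, SET)): offset=20
After 4 (read(6)): returned 'WGAMD2', offset=26
After 5 (read(4)): returned 'FP', offset=28
After 6 (read(4)): returned '', offset=28
After 7 (seek(0, SET)): offset=0
After 8 (seek(28, SET)): offset=28
After 9 (tell()): offset=28
After 10 (read(3)): returned '', offset=28

Answer: FP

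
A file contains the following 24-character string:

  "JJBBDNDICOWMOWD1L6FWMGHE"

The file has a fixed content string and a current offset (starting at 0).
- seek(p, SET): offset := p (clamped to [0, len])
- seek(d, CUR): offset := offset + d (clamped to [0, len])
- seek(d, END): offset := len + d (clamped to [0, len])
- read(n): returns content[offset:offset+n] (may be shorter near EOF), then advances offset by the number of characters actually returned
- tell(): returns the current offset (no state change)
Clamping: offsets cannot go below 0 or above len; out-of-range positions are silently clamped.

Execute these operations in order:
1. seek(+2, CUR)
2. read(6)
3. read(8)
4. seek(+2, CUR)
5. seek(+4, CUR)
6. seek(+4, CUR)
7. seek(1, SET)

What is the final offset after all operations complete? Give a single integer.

After 1 (seek(+2, CUR)): offset=2
After 2 (read(6)): returned 'BBDNDI', offset=8
After 3 (read(8)): returned 'COWMOWD1', offset=16
After 4 (seek(+2, CUR)): offset=18
After 5 (seek(+4, CUR)): offset=22
After 6 (seek(+4, CUR)): offset=24
After 7 (seek(1, SET)): offset=1

Answer: 1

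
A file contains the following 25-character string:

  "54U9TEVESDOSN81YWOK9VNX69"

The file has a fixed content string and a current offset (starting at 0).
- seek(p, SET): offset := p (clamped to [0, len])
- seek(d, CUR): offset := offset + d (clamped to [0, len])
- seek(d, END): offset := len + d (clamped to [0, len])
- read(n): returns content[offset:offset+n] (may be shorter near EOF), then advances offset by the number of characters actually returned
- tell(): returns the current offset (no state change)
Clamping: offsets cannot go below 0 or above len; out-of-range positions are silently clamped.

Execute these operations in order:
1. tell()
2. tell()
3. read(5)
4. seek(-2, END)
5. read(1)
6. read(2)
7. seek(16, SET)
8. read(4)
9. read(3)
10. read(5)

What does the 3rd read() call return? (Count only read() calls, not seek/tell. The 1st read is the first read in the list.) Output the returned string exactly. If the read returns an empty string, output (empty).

Answer: 9

Derivation:
After 1 (tell()): offset=0
After 2 (tell()): offset=0
After 3 (read(5)): returned '54U9T', offset=5
After 4 (seek(-2, END)): offset=23
After 5 (read(1)): returned '6', offset=24
After 6 (read(2)): returned '9', offset=25
After 7 (seek(16, SET)): offset=16
After 8 (read(4)): returned 'WOK9', offset=20
After 9 (read(3)): returned 'VNX', offset=23
After 10 (read(5)): returned '69', offset=25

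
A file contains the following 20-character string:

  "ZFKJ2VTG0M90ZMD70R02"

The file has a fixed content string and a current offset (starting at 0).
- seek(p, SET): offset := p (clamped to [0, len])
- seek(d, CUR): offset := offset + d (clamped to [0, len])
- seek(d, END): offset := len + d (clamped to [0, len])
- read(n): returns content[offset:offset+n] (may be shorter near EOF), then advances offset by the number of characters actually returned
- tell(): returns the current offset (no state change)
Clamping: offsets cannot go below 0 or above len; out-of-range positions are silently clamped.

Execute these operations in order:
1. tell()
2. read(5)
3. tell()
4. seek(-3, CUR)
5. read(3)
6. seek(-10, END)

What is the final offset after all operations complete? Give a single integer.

Answer: 10

Derivation:
After 1 (tell()): offset=0
After 2 (read(5)): returned 'ZFKJ2', offset=5
After 3 (tell()): offset=5
After 4 (seek(-3, CUR)): offset=2
After 5 (read(3)): returned 'KJ2', offset=5
After 6 (seek(-10, END)): offset=10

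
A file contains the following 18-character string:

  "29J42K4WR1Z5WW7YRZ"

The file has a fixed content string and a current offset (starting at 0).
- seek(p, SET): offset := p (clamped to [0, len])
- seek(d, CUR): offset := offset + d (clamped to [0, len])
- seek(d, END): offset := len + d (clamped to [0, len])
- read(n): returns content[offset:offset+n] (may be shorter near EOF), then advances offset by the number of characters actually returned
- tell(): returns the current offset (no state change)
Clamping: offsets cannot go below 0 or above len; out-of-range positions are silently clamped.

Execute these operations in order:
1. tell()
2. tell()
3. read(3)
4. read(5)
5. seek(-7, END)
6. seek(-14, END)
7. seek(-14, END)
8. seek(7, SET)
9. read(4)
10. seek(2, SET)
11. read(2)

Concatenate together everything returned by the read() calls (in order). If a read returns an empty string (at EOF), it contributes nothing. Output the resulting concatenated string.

After 1 (tell()): offset=0
After 2 (tell()): offset=0
After 3 (read(3)): returned '29J', offset=3
After 4 (read(5)): returned '42K4W', offset=8
After 5 (seek(-7, END)): offset=11
After 6 (seek(-14, END)): offset=4
After 7 (seek(-14, END)): offset=4
After 8 (seek(7, SET)): offset=7
After 9 (read(4)): returned 'WR1Z', offset=11
After 10 (seek(2, SET)): offset=2
After 11 (read(2)): returned 'J4', offset=4

Answer: 29J42K4WWR1ZJ4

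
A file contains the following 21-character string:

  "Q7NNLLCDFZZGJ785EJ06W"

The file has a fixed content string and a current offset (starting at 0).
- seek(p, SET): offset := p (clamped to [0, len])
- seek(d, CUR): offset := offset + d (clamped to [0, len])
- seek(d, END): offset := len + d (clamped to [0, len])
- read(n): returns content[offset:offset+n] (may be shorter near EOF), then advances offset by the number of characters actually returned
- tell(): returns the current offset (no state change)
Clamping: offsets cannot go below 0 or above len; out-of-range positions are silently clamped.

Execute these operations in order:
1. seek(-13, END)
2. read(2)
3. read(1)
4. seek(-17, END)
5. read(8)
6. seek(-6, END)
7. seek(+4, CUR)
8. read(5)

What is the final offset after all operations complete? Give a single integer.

Answer: 21

Derivation:
After 1 (seek(-13, END)): offset=8
After 2 (read(2)): returned 'FZ', offset=10
After 3 (read(1)): returned 'Z', offset=11
After 4 (seek(-17, END)): offset=4
After 5 (read(8)): returned 'LLCDFZZG', offset=12
After 6 (seek(-6, END)): offset=15
After 7 (seek(+4, CUR)): offset=19
After 8 (read(5)): returned '6W', offset=21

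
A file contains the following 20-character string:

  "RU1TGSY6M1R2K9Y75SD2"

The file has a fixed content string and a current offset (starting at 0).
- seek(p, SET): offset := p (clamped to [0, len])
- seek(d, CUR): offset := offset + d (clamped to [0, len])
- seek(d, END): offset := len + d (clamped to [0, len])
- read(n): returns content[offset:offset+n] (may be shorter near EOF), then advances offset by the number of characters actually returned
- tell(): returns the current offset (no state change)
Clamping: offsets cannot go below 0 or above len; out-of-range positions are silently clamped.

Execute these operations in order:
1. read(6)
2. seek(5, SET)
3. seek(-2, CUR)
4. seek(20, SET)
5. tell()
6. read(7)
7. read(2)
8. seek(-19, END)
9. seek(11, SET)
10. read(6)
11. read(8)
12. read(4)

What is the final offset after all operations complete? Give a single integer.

Answer: 20

Derivation:
After 1 (read(6)): returned 'RU1TGS', offset=6
After 2 (seek(5, SET)): offset=5
After 3 (seek(-2, CUR)): offset=3
After 4 (seek(20, SET)): offset=20
After 5 (tell()): offset=20
After 6 (read(7)): returned '', offset=20
After 7 (read(2)): returned '', offset=20
After 8 (seek(-19, END)): offset=1
After 9 (seek(11, SET)): offset=11
After 10 (read(6)): returned '2K9Y75', offset=17
After 11 (read(8)): returned 'SD2', offset=20
After 12 (read(4)): returned '', offset=20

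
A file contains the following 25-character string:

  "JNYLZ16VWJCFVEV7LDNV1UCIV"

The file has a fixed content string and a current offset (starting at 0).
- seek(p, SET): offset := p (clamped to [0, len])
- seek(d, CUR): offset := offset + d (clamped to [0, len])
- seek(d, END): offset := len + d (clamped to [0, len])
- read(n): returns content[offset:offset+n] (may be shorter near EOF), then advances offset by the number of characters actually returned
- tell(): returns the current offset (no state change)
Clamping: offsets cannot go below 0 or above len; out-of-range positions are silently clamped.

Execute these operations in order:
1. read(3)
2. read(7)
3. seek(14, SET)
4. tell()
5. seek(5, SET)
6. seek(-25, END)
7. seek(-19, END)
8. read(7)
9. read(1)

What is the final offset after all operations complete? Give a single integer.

After 1 (read(3)): returned 'JNY', offset=3
After 2 (read(7)): returned 'LZ16VWJ', offset=10
After 3 (seek(14, SET)): offset=14
After 4 (tell()): offset=14
After 5 (seek(5, SET)): offset=5
After 6 (seek(-25, END)): offset=0
After 7 (seek(-19, END)): offset=6
After 8 (read(7)): returned '6VWJCFV', offset=13
After 9 (read(1)): returned 'E', offset=14

Answer: 14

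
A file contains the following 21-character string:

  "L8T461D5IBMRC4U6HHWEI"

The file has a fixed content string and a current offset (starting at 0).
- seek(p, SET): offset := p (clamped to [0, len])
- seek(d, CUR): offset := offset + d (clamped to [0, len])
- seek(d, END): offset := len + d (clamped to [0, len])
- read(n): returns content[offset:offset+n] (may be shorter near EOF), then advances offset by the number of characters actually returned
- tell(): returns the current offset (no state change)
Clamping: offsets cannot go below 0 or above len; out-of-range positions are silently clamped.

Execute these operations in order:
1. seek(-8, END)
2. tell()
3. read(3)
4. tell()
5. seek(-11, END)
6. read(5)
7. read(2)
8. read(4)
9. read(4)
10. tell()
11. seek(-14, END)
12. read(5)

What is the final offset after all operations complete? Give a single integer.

After 1 (seek(-8, END)): offset=13
After 2 (tell()): offset=13
After 3 (read(3)): returned '4U6', offset=16
After 4 (tell()): offset=16
After 5 (seek(-11, END)): offset=10
After 6 (read(5)): returned 'MRC4U', offset=15
After 7 (read(2)): returned '6H', offset=17
After 8 (read(4)): returned 'HWEI', offset=21
After 9 (read(4)): returned '', offset=21
After 10 (tell()): offset=21
After 11 (seek(-14, END)): offset=7
After 12 (read(5)): returned '5IBMR', offset=12

Answer: 12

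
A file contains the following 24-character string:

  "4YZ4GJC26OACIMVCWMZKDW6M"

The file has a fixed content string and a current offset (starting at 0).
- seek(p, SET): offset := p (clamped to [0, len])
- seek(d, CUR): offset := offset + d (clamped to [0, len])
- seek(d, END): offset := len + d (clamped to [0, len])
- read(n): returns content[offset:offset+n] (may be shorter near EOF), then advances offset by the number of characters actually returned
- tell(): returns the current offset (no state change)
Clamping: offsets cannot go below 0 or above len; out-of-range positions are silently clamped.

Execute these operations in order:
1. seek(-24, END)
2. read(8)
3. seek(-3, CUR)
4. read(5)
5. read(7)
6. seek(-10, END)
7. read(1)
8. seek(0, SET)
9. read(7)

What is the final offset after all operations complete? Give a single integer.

After 1 (seek(-24, END)): offset=0
After 2 (read(8)): returned '4YZ4GJC2', offset=8
After 3 (seek(-3, CUR)): offset=5
After 4 (read(5)): returned 'JC26O', offset=10
After 5 (read(7)): returned 'ACIMVCW', offset=17
After 6 (seek(-10, END)): offset=14
After 7 (read(1)): returned 'V', offset=15
After 8 (seek(0, SET)): offset=0
After 9 (read(7)): returned '4YZ4GJC', offset=7

Answer: 7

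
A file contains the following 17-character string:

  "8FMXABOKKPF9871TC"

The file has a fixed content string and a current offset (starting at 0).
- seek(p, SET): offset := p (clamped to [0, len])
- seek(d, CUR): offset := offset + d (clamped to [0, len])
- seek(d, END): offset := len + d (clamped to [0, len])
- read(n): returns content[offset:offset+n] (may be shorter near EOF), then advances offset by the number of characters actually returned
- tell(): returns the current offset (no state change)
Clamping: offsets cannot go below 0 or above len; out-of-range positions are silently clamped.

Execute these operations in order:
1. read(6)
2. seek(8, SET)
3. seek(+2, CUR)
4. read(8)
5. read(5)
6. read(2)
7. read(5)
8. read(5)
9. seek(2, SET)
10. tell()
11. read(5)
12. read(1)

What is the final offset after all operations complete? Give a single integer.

After 1 (read(6)): returned '8FMXAB', offset=6
After 2 (seek(8, SET)): offset=8
After 3 (seek(+2, CUR)): offset=10
After 4 (read(8)): returned 'F9871TC', offset=17
After 5 (read(5)): returned '', offset=17
After 6 (read(2)): returned '', offset=17
After 7 (read(5)): returned '', offset=17
After 8 (read(5)): returned '', offset=17
After 9 (seek(2, SET)): offset=2
After 10 (tell()): offset=2
After 11 (read(5)): returned 'MXABO', offset=7
After 12 (read(1)): returned 'K', offset=8

Answer: 8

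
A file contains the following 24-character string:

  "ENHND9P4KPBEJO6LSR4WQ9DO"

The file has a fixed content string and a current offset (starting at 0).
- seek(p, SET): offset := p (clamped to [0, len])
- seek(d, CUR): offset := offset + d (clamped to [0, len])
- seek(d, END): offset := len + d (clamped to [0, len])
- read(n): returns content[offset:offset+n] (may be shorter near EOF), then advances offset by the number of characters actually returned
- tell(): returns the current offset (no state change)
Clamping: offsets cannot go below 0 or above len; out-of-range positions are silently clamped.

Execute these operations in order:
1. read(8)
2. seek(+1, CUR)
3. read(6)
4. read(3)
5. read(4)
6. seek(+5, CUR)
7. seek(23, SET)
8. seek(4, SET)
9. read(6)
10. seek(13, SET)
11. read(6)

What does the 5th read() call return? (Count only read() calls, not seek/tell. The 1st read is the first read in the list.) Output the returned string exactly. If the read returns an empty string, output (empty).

After 1 (read(8)): returned 'ENHND9P4', offset=8
After 2 (seek(+1, CUR)): offset=9
After 3 (read(6)): returned 'PBEJO6', offset=15
After 4 (read(3)): returned 'LSR', offset=18
After 5 (read(4)): returned '4WQ9', offset=22
After 6 (seek(+5, CUR)): offset=24
After 7 (seek(23, SET)): offset=23
After 8 (seek(4, SET)): offset=4
After 9 (read(6)): returned 'D9P4KP', offset=10
After 10 (seek(13, SET)): offset=13
After 11 (read(6)): returned 'O6LSR4', offset=19

Answer: D9P4KP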